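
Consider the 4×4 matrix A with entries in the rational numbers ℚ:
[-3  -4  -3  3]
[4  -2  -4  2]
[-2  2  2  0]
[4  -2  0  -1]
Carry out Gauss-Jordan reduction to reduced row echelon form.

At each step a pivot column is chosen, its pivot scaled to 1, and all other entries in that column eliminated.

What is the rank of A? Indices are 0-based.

rank = 4

step 1: normalize row 0 (÷-3) = (1, 4/3, 1, -1)
  row 1: subtract 4×row0 = (0, -22/3, -8, 6)
  row 2: subtract -2×row0 = (0, 14/3, 4, -2)
  row 3: subtract 4×row0 = (0, -22/3, -4, 3)
step 2: normalize row 1 (÷-22/3) = (0, 1, 12/11, -9/11)
  row 0: subtract 4/3×row1 = (1, 0, -5/11, 1/11)
  row 2: subtract 14/3×row1 = (0, 0, -12/11, 20/11)
  row 3: subtract -22/3×row1 = (0, 0, 4, -3)
step 3: normalize row 2 (÷-12/11) = (0, 0, 1, -5/3)
  row 0: subtract -5/11×row2 = (1, 0, 0, -2/3)
  row 1: subtract 12/11×row2 = (0, 1, 0, 1)
  row 3: subtract 4×row2 = (0, 0, 0, 11/3)
step 4: normalize row 3 (÷11/3) = (0, 0, 0, 1)
  row 0: subtract -2/3×row3 = (1, 0, 0, 0)
  row 1: subtract 1×row3 = (0, 1, 0, 0)
  row 2: subtract -5/3×row3 = (0, 0, 1, 0)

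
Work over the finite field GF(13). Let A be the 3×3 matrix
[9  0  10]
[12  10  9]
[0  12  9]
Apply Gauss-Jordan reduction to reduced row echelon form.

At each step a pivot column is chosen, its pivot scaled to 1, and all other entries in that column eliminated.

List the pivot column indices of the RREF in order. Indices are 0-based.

pivot columns: 0, 1, 2

step 1: normalize row 0 (÷9) = (1, 0, 4)
  row 1: subtract 12×row0 = (0, 10, 0)
step 2: normalize row 1 (÷10) = (0, 1, 0)
  row 2: subtract 12×row1 = (0, 0, 9)
step 3: normalize row 2 (÷9) = (0, 0, 1)
  row 0: subtract 4×row2 = (1, 0, 0)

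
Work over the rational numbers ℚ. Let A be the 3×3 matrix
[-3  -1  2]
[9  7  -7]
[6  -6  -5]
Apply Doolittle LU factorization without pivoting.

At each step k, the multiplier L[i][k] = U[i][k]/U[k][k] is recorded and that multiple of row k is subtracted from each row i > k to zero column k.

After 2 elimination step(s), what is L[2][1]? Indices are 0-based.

k=0: U[0][0]=-3
  eliminate (1,0): mult=-3, new row 1: (0, 4, -1); set L[1][0]=-3
  eliminate (2,0): mult=-2, new row 2: (0, -8, -1); set L[2][0]=-2
k=1: U[1][1]=4
  eliminate (2,1): mult=-2, new row 2: (0, 0, -3); set L[2][1]=-2

L[2][1] = -2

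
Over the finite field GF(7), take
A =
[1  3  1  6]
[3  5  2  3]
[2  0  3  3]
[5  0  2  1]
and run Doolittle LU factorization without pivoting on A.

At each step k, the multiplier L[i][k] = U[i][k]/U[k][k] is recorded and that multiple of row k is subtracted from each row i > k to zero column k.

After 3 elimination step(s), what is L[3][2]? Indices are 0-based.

L[3][2] = 1

k=0: U[0][0]=1
  eliminate (1,0): mult=3, new row 1: (0, 3, 6, 6); set L[1][0]=3
  eliminate (2,0): mult=2, new row 2: (0, 1, 1, 5); set L[2][0]=2
  eliminate (3,0): mult=5, new row 3: (0, 6, 4, 6); set L[3][0]=5
k=1: U[1][1]=3
  eliminate (2,1): mult=5, new row 2: (0, 0, 6, 3); set L[2][1]=5
  eliminate (3,1): mult=2, new row 3: (0, 0, 6, 1); set L[3][1]=2
k=2: U[2][2]=6
  eliminate (3,2): mult=1, new row 3: (0, 0, 0, 5); set L[3][2]=1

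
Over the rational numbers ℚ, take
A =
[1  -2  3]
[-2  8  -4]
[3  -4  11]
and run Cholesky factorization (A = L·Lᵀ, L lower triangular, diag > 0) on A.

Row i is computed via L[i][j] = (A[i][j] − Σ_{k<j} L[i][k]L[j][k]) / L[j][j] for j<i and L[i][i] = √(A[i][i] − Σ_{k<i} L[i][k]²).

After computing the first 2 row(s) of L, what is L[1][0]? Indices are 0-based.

Step 1: L[0][0] = √(1) = 1.
  L[1][0] = (-2) / L[0][0] = -2.
Step 2: L[1][1] = √(4) = 2.

L[1][0] = -2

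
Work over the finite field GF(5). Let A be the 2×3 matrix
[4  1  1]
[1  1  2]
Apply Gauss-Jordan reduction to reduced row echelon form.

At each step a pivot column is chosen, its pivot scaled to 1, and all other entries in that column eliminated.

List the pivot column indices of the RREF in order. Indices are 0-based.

pivot(0,0)=4: scale R0 → (1, 4, 4)
  clear (1,0): R1 −= (1)R0 → (0, 2, 3)
pivot(1,1)=2: scale R1 → (0, 1, 4)
  clear (0,1): R0 −= (4)R1 → (1, 0, 3)

pivot columns: 0, 1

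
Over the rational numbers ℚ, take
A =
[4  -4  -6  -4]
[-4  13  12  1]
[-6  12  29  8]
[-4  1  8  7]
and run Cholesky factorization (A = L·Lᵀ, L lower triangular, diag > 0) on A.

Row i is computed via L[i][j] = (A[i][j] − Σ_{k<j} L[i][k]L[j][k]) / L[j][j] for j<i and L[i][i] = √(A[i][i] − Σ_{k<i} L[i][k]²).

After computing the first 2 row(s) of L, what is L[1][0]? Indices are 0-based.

Step 1: L[0][0] = √(4) = 2.
  L[1][0] = (-4) / L[0][0] = -2.
Step 2: L[1][1] = √(9) = 3.

L[1][0] = -2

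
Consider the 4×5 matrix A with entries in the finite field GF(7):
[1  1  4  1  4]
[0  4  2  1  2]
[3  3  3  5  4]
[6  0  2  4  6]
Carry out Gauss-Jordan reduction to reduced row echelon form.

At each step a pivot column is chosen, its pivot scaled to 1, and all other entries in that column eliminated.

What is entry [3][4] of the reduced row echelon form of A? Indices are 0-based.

M[3][4] = 1

pivot(0,0)=1: scale R0 → (1, 1, 4, 1, 4)
  clear (2,0): R2 −= (3)R0 → (0, 0, 5, 2, 6)
  clear (3,0): R3 −= (6)R0 → (0, 1, 6, 5, 3)
pivot(1,1)=4: scale R1 → (0, 1, 4, 2, 4)
  clear (0,1): R0 −= (1)R1 → (1, 0, 0, 6, 0)
  clear (3,1): R3 −= (1)R1 → (0, 0, 2, 3, 6)
pivot(2,2)=5: scale R2 → (0, 0, 1, 6, 4)
  clear (1,2): R1 −= (4)R2 → (0, 1, 0, 6, 2)
  clear (3,2): R3 −= (2)R2 → (0, 0, 0, 5, 5)
pivot(3,3)=5: scale R3 → (0, 0, 0, 1, 1)
  clear (0,3): R0 −= (6)R3 → (1, 0, 0, 0, 1)
  clear (1,3): R1 −= (6)R3 → (0, 1, 0, 0, 3)
  clear (2,3): R2 −= (6)R3 → (0, 0, 1, 0, 5)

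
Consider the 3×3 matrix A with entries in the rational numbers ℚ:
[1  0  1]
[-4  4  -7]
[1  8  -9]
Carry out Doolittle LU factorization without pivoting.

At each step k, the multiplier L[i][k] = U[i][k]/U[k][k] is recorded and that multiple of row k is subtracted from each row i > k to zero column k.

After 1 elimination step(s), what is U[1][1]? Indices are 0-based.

[col 0] pivot 1
  R1 -= -4*R0 → (0, 4, -3)  (L[1][0] := -4)
  R2 -= 1*R0 → (0, 8, -10)  (L[2][0] := 1)

U[1][1] = 4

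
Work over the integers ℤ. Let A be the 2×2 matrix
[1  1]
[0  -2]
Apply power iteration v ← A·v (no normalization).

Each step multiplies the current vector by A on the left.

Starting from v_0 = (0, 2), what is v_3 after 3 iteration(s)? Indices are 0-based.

v_3 = (6, -16)

v_0 = (0, 2).
v_1 = A·v_0 = (2, -4).
v_2 = A·v_1 = (-2, 8).
v_3 = A·v_2 = (6, -16).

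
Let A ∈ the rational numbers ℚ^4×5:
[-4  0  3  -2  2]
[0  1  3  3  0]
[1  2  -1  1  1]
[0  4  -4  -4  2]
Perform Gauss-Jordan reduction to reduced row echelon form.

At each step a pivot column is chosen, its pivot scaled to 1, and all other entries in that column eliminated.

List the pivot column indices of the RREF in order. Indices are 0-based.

pivot columns: 0, 1, 2, 3

step 1: normalize row 0 (÷-4) = (1, 0, -3/4, 1/2, -1/2)
  row 2: subtract 1×row0 = (0, 2, -1/4, 1/2, 3/2)
step 2: normalize row 1 (÷1) = (0, 1, 3, 3, 0)
  row 2: subtract 2×row1 = (0, 0, -25/4, -11/2, 3/2)
  row 3: subtract 4×row1 = (0, 0, -16, -16, 2)
step 3: normalize row 2 (÷-25/4) = (0, 0, 1, 22/25, -6/25)
  row 0: subtract -3/4×row2 = (1, 0, 0, 29/25, -17/25)
  row 1: subtract 3×row2 = (0, 1, 0, 9/25, 18/25)
  row 3: subtract -16×row2 = (0, 0, 0, -48/25, -46/25)
step 4: normalize row 3 (÷-48/25) = (0, 0, 0, 1, 23/24)
  row 0: subtract 29/25×row3 = (1, 0, 0, 0, -43/24)
  row 1: subtract 9/25×row3 = (0, 1, 0, 0, 3/8)
  row 2: subtract 22/25×row3 = (0, 0, 1, 0, -13/12)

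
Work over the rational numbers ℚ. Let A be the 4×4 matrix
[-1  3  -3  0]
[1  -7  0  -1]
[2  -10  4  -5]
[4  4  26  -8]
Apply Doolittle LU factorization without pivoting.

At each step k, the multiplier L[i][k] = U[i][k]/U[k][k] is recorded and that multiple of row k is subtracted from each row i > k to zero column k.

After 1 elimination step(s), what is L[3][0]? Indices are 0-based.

L[3][0] = -4

Step 1: pivot at (0,0) is -1.
  row1 ← row1 − (-1)·row0  ⇒  L[1][0]=-1, U row1=(0, -4, -3, -1)
  row2 ← row2 − (-2)·row0  ⇒  L[2][0]=-2, U row2=(0, -4, -2, -5)
  row3 ← row3 − (-4)·row0  ⇒  L[3][0]=-4, U row3=(0, 16, 14, -8)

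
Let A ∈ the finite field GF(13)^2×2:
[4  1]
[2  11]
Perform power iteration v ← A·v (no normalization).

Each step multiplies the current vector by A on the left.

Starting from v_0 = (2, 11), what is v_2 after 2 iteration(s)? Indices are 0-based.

v_2 = (6, 9)

v_0 = (2, 11).
v_1 = A·v_0 = (6, 8).
v_2 = A·v_1 = (6, 9).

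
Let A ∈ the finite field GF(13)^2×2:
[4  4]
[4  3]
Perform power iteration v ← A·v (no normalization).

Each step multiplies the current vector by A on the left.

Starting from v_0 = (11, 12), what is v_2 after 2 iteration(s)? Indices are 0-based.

v_0 = (11, 12).
v_1 = A·v_0 = (1, 2).
v_2 = A·v_1 = (12, 10).

v_2 = (12, 10)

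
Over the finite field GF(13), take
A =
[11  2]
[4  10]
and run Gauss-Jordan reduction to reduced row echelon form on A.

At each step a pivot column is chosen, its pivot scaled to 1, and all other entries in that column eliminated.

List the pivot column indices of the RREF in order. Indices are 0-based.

pivot(0,0)=11: scale R0 → (1, 12)
  clear (1,0): R1 −= (4)R0 → (0, 1)
pivot(1,1)=1: scale R1 → (0, 1)
  clear (0,1): R0 −= (12)R1 → (1, 0)

pivot columns: 0, 1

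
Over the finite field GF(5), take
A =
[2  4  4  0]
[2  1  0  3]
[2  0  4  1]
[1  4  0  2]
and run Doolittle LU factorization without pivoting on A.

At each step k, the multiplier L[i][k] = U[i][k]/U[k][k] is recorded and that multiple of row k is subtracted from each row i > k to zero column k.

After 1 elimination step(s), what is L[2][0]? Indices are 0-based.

L[2][0] = 1

[col 0] pivot 2
  R1 -= 1*R0 → (0, 2, 1, 3)  (L[1][0] := 1)
  R2 -= 1*R0 → (0, 1, 0, 1)  (L[2][0] := 1)
  R3 -= 3*R0 → (0, 2, 3, 2)  (L[3][0] := 3)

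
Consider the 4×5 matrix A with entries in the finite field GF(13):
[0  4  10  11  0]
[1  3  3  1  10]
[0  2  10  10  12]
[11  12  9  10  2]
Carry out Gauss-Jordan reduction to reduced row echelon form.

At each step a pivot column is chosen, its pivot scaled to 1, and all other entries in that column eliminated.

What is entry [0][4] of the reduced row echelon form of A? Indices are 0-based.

[1] R0 <-> R1
[1] R0 /= 1  ⇒  (1, 3, 3, 1, 10)
     R3 -= 11·R0  ⇒  (0, 5, 2, 12, 9)
[2] R1 /= 4  ⇒  (0, 1, 9, 6, 0)
     R0 -= 3·R1  ⇒  (1, 0, 2, 9, 10)
     R2 -= 2·R1  ⇒  (0, 0, 5, 11, 12)
     R3 -= 5·R1  ⇒  (0, 0, 9, 8, 9)
[3] R2 /= 5  ⇒  (0, 0, 1, 10, 5)
     R0 -= 2·R2  ⇒  (1, 0, 0, 2, 0)
     R1 -= 9·R2  ⇒  (0, 1, 0, 7, 7)
     R3 -= 9·R2  ⇒  (0, 0, 0, 9, 3)
[4] R3 /= 9  ⇒  (0, 0, 0, 1, 9)
     R0 -= 2·R3  ⇒  (1, 0, 0, 0, 8)
     R1 -= 7·R3  ⇒  (0, 1, 0, 0, 9)
     R2 -= 10·R3  ⇒  (0, 0, 1, 0, 6)

M[0][4] = 8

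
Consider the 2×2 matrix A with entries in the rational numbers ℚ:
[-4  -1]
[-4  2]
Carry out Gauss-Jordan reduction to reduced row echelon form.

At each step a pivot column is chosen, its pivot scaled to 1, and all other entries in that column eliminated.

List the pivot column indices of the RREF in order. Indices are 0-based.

pivot columns: 0, 1

pivot(0,0)=-4: scale R0 → (1, 1/4)
  clear (1,0): R1 −= (-4)R0 → (0, 3)
pivot(1,1)=3: scale R1 → (0, 1)
  clear (0,1): R0 −= (1/4)R1 → (1, 0)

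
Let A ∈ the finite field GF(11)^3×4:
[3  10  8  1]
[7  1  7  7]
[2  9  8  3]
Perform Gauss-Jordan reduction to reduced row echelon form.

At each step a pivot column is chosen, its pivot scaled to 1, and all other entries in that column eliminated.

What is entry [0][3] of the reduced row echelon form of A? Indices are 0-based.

M[0][3] = 10

pivot(0,0)=3: scale R0 → (1, 7, 10, 4)
  clear (1,0): R1 −= (7)R0 → (0, 7, 3, 1)
  clear (2,0): R2 −= (2)R0 → (0, 6, 10, 6)
pivot(1,1)=7: scale R1 → (0, 1, 2, 8)
  clear (0,1): R0 −= (7)R1 → (1, 0, 7, 3)
  clear (2,1): R2 −= (6)R1 → (0, 0, 9, 2)
pivot(2,2)=9: scale R2 → (0, 0, 1, 10)
  clear (0,2): R0 −= (7)R2 → (1, 0, 0, 10)
  clear (1,2): R1 −= (2)R2 → (0, 1, 0, 10)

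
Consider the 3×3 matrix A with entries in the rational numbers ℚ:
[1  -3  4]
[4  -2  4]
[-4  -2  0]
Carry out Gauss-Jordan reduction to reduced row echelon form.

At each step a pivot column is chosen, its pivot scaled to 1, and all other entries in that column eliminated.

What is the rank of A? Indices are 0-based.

step 1: normalize row 0 (÷1) = (1, -3, 4)
  row 1: subtract 4×row0 = (0, 10, -12)
  row 2: subtract -4×row0 = (0, -14, 16)
step 2: normalize row 1 (÷10) = (0, 1, -6/5)
  row 0: subtract -3×row1 = (1, 0, 2/5)
  row 2: subtract -14×row1 = (0, 0, -4/5)
step 3: normalize row 2 (÷-4/5) = (0, 0, 1)
  row 0: subtract 2/5×row2 = (1, 0, 0)
  row 1: subtract -6/5×row2 = (0, 1, 0)

rank = 3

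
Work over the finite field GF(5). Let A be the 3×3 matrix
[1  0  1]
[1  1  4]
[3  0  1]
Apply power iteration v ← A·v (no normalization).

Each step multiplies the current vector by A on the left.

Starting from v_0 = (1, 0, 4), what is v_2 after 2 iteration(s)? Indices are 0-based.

v_2 = (2, 0, 2)

v_0 = (1, 0, 4).
v_1 = A·v_0 = (0, 2, 2).
v_2 = A·v_1 = (2, 0, 2).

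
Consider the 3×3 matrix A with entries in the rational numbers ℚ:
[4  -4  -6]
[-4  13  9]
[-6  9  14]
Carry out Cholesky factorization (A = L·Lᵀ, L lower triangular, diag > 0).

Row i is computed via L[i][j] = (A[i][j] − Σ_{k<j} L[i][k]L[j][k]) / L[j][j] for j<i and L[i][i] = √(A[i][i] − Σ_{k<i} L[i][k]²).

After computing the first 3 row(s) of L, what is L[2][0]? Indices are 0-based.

Step 1: L[0][0] = √(4) = 2.
  L[1][0] = (-4) / L[0][0] = -2.
Step 2: L[1][1] = √(9) = 3.
  L[2][0] = (-6) / L[0][0] = -3.
  L[2][1] = (3) / L[1][1] = 1.
Step 3: L[2][2] = √(4) = 2.

L[2][0] = -3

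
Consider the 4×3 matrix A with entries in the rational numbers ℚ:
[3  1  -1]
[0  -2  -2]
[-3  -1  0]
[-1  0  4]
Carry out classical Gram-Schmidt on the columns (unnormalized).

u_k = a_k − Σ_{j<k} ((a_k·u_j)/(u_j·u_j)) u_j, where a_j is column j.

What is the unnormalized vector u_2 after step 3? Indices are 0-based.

Step 1: u_0 = a_0 = (3, 0, -3, -1).
Step 2: u_1 = a_1 − (6/19)·u_0 = (1/19, -2, -1/19, 6/19).
Step 3: u_2 = a_2 − (-7/19)·u_0 − (33/26)·u_1 = (1/26, 7/13, -27/26, 42/13).

u_2 = (1/26, 7/13, -27/26, 42/13)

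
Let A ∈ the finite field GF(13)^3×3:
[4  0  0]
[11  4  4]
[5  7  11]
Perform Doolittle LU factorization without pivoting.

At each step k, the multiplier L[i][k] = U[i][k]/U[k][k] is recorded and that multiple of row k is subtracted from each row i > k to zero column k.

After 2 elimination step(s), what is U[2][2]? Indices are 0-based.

U[2][2] = 4

[col 0] pivot 4
  R1 -= 6*R0 → (0, 4, 4)  (L[1][0] := 6)
  R2 -= 11*R0 → (0, 7, 11)  (L[2][0] := 11)
[col 1] pivot 4
  R2 -= 5*R1 → (0, 0, 4)  (L[2][1] := 5)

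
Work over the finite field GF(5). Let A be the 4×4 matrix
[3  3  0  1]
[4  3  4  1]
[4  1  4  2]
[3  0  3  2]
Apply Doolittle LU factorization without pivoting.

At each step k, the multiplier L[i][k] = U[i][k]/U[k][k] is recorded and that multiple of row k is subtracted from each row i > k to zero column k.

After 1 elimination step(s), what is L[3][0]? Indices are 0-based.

L[3][0] = 1

Step 1: pivot at (0,0) is 3.
  row1 ← row1 − (3)·row0  ⇒  L[1][0]=3, U row1=(0, 4, 4, 3)
  row2 ← row2 − (3)·row0  ⇒  L[2][0]=3, U row2=(0, 2, 4, 4)
  row3 ← row3 − (1)·row0  ⇒  L[3][0]=1, U row3=(0, 2, 3, 1)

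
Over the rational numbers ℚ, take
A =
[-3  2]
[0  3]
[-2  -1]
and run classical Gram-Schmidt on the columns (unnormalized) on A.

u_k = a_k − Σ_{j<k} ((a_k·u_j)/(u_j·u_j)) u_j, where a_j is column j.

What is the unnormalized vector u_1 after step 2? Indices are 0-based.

Step 1: u_0 = a_0 = (-3, 0, -2).
Step 2: u_1 = a_1 − (-4/13)·u_0 = (14/13, 3, -21/13).

u_1 = (14/13, 3, -21/13)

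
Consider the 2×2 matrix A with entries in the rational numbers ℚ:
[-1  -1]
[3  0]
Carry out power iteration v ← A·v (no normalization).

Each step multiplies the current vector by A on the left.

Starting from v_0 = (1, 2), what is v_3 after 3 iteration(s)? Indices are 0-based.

v_0 = (1, 2).
v_1 = A·v_0 = (-3, 3).
v_2 = A·v_1 = (0, -9).
v_3 = A·v_2 = (9, 0).

v_3 = (9, 0)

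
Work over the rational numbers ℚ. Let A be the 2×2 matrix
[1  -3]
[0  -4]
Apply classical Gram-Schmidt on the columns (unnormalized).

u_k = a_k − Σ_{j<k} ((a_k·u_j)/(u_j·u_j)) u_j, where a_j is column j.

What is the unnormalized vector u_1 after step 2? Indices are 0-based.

u_1 = (0, -4)

Step 1: u_0 = a_0 = (1, 0).
Step 2: u_1 = a_1 − (-3)·u_0 = (0, -4).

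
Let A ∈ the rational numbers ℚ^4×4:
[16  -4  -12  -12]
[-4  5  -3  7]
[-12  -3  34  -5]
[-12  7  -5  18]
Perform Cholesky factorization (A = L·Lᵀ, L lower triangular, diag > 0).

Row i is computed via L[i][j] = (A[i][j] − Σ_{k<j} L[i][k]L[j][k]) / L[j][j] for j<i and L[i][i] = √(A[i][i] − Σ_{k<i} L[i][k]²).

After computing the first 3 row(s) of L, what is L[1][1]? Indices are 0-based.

Step 1: L[0][0] = √(16) = 4.
  L[1][0] = (-4) / L[0][0] = -1.
Step 2: L[1][1] = √(4) = 2.
  L[2][0] = (-12) / L[0][0] = -3.
  L[2][1] = (-6) / L[1][1] = -3.
Step 3: L[2][2] = √(16) = 4.

L[1][1] = 2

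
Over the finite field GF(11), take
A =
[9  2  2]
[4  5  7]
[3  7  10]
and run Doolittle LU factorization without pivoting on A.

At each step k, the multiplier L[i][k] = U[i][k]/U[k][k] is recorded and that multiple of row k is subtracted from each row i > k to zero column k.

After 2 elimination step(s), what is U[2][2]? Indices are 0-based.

U[2][2] = 2

[col 0] pivot 9
  R1 -= 9*R0 → (0, 9, 0)  (L[1][0] := 9)
  R2 -= 4*R0 → (0, 10, 2)  (L[2][0] := 4)
[col 1] pivot 9
  R2 -= 6*R1 → (0, 0, 2)  (L[2][1] := 6)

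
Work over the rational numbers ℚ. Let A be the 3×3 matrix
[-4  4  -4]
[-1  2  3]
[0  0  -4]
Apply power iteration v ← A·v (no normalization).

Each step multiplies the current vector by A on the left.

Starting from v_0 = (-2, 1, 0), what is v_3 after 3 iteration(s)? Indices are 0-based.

v_3 = (112, 24, 0)

v_0 = (-2, 1, 0).
v_1 = A·v_0 = (12, 4, 0).
v_2 = A·v_1 = (-32, -4, 0).
v_3 = A·v_2 = (112, 24, 0).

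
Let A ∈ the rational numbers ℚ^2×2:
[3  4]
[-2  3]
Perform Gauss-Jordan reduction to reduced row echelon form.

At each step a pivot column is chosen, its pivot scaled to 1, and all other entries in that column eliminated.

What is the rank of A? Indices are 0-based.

rank = 2

step 1: normalize row 0 (÷3) = (1, 4/3)
  row 1: subtract -2×row0 = (0, 17/3)
step 2: normalize row 1 (÷17/3) = (0, 1)
  row 0: subtract 4/3×row1 = (1, 0)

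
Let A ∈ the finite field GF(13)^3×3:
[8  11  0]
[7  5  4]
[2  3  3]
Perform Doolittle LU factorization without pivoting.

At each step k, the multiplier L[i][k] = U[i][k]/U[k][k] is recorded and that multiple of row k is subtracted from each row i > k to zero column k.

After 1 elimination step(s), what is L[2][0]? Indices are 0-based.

[col 0] pivot 8
  R1 -= 9*R0 → (0, 10, 4)  (L[1][0] := 9)
  R2 -= 10*R0 → (0, 10, 3)  (L[2][0] := 10)

L[2][0] = 10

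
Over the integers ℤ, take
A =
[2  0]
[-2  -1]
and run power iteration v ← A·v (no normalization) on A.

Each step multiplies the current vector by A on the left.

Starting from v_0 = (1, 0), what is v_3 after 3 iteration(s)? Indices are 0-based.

v_3 = (8, -6)

v_0 = (1, 0).
v_1 = A·v_0 = (2, -2).
v_2 = A·v_1 = (4, -2).
v_3 = A·v_2 = (8, -6).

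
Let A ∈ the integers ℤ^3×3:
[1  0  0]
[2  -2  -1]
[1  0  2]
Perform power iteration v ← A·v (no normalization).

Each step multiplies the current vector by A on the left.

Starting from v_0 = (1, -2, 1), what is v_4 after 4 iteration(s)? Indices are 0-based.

v_0 = (1, -2, 1).
v_1 = A·v_0 = (1, 5, 3).
v_2 = A·v_1 = (1, -11, 7).
v_3 = A·v_2 = (1, 17, 15).
v_4 = A·v_3 = (1, -47, 31).

v_4 = (1, -47, 31)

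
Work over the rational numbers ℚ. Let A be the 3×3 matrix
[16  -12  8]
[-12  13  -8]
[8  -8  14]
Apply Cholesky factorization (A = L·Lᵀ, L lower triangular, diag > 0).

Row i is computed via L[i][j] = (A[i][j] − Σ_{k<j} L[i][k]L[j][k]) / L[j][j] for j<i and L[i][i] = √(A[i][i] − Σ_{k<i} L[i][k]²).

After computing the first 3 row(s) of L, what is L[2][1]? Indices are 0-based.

Step 1: L[0][0] = √(16) = 4.
  L[1][0] = (-12) / L[0][0] = -3.
Step 2: L[1][1] = √(4) = 2.
  L[2][0] = (8) / L[0][0] = 2.
  L[2][1] = (-2) / L[1][1] = -1.
Step 3: L[2][2] = √(9) = 3.

L[2][1] = -1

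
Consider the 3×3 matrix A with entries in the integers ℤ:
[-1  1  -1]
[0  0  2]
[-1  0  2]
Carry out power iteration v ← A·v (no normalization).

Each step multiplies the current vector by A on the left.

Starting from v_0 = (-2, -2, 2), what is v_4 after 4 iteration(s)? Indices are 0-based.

v_4 = (2, 56, 58)

v_0 = (-2, -2, 2).
v_1 = A·v_0 = (-2, 4, 6).
v_2 = A·v_1 = (0, 12, 14).
v_3 = A·v_2 = (-2, 28, 28).
v_4 = A·v_3 = (2, 56, 58).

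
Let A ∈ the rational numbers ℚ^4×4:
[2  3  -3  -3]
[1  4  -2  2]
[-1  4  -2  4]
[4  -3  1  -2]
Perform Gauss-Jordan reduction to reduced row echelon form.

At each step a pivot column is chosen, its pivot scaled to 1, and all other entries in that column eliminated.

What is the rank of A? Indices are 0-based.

[1] R0 /= 2  ⇒  (1, 3/2, -3/2, -3/2)
     R1 -= 1·R0  ⇒  (0, 5/2, -1/2, 7/2)
     R2 -= -1·R0  ⇒  (0, 11/2, -7/2, 5/2)
     R3 -= 4·R0  ⇒  (0, -9, 7, 4)
[2] R1 /= 5/2  ⇒  (0, 1, -1/5, 7/5)
     R0 -= 3/2·R1  ⇒  (1, 0, -6/5, -18/5)
     R2 -= 11/2·R1  ⇒  (0, 0, -12/5, -26/5)
     R3 -= -9·R1  ⇒  (0, 0, 26/5, 83/5)
[3] R2 /= -12/5  ⇒  (0, 0, 1, 13/6)
     R0 -= -6/5·R2  ⇒  (1, 0, 0, -1)
     R1 -= -1/5·R2  ⇒  (0, 1, 0, 11/6)
     R3 -= 26/5·R2  ⇒  (0, 0, 0, 16/3)
[4] R3 /= 16/3  ⇒  (0, 0, 0, 1)
     R0 -= -1·R3  ⇒  (1, 0, 0, 0)
     R1 -= 11/6·R3  ⇒  (0, 1, 0, 0)
     R2 -= 13/6·R3  ⇒  (0, 0, 1, 0)

rank = 4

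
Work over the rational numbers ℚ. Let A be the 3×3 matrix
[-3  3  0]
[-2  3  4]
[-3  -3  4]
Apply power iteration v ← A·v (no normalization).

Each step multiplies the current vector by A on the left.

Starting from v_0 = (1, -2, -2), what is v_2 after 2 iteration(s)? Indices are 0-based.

v_0 = (1, -2, -2).
v_1 = A·v_0 = (-9, -16, -5).
v_2 = A·v_1 = (-21, -50, 55).

v_2 = (-21, -50, 55)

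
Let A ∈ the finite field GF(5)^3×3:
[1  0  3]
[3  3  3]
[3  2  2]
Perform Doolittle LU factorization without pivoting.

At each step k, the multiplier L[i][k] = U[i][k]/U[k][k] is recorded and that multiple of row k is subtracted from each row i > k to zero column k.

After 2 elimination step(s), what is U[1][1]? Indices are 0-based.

k=0: U[0][0]=1
  eliminate (1,0): mult=3, new row 1: (0, 3, 4); set L[1][0]=3
  eliminate (2,0): mult=3, new row 2: (0, 2, 3); set L[2][0]=3
k=1: U[1][1]=3
  eliminate (2,1): mult=4, new row 2: (0, 0, 2); set L[2][1]=4

U[1][1] = 3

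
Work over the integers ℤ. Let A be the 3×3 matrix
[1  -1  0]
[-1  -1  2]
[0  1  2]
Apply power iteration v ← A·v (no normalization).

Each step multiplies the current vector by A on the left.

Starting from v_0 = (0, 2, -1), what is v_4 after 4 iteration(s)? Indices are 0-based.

v_0 = (0, 2, -1).
v_1 = A·v_0 = (-2, -4, 0).
v_2 = A·v_1 = (2, 6, -4).
v_3 = A·v_2 = (-4, -16, -2).
v_4 = A·v_3 = (12, 16, -20).

v_4 = (12, 16, -20)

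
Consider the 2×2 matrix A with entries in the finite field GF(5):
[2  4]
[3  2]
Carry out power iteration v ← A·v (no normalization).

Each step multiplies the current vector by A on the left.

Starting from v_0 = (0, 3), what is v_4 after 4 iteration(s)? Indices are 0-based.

v_0 = (0, 3).
v_1 = A·v_0 = (2, 1).
v_2 = A·v_1 = (3, 3).
v_3 = A·v_2 = (3, 0).
v_4 = A·v_3 = (1, 4).

v_4 = (1, 4)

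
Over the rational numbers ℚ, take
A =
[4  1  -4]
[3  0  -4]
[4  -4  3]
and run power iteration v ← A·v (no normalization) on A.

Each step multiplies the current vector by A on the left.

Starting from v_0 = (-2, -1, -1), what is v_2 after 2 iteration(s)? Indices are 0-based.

v_0 = (-2, -1, -1).
v_1 = A·v_0 = (-5, -2, -7).
v_2 = A·v_1 = (6, 13, -33).

v_2 = (6, 13, -33)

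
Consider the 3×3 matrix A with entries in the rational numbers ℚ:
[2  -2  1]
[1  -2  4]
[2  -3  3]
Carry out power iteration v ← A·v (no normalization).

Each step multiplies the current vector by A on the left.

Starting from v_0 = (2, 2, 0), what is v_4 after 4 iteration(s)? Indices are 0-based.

v_4 = (20, 56, 42)

v_0 = (2, 2, 0).
v_1 = A·v_0 = (0, -2, -2).
v_2 = A·v_1 = (2, -4, 0).
v_3 = A·v_2 = (12, 10, 16).
v_4 = A·v_3 = (20, 56, 42).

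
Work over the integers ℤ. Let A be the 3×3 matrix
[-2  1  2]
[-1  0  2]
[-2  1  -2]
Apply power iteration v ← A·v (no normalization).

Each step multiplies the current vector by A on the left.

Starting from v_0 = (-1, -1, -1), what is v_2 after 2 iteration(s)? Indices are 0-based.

v_0 = (-1, -1, -1).
v_1 = A·v_0 = (-1, -1, 3).
v_2 = A·v_1 = (7, 7, -5).

v_2 = (7, 7, -5)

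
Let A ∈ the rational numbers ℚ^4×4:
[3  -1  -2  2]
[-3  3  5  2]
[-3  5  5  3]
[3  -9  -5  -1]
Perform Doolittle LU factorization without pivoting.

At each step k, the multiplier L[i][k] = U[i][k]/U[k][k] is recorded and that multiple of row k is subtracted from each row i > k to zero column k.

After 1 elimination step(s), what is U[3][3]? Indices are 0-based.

[col 0] pivot 3
  R1 -= -1*R0 → (0, 2, 3, 4)  (L[1][0] := -1)
  R2 -= -1*R0 → (0, 4, 3, 5)  (L[2][0] := -1)
  R3 -= 1*R0 → (0, -8, -3, -3)  (L[3][0] := 1)

U[3][3] = -3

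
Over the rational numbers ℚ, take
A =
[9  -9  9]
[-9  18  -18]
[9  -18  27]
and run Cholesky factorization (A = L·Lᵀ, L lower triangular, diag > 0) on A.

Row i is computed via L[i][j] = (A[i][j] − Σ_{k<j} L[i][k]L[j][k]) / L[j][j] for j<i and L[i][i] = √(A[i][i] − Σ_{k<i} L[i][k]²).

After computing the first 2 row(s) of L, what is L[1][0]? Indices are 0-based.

Step 1: L[0][0] = √(9) = 3.
  L[1][0] = (-9) / L[0][0] = -3.
Step 2: L[1][1] = √(9) = 3.

L[1][0] = -3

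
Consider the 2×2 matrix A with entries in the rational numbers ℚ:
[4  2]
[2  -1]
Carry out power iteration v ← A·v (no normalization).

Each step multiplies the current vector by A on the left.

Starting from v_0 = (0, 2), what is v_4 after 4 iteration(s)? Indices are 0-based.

v_0 = (0, 2).
v_1 = A·v_0 = (4, -2).
v_2 = A·v_1 = (12, 10).
v_3 = A·v_2 = (68, 14).
v_4 = A·v_3 = (300, 122).

v_4 = (300, 122)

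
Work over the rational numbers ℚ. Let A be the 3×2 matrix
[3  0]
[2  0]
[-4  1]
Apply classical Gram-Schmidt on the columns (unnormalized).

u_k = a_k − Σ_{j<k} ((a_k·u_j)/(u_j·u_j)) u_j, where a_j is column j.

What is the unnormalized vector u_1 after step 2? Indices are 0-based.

u_1 = (12/29, 8/29, 13/29)

Step 1: u_0 = a_0 = (3, 2, -4).
Step 2: u_1 = a_1 − (-4/29)·u_0 = (12/29, 8/29, 13/29).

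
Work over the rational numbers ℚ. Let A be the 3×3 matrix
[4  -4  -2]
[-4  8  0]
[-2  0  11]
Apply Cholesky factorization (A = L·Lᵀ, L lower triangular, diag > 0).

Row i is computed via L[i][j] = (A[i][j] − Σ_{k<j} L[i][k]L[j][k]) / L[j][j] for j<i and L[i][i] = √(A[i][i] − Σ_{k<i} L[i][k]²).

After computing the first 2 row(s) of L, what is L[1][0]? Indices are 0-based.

L[1][0] = -2

Step 1: L[0][0] = √(4) = 2.
  L[1][0] = (-4) / L[0][0] = -2.
Step 2: L[1][1] = √(4) = 2.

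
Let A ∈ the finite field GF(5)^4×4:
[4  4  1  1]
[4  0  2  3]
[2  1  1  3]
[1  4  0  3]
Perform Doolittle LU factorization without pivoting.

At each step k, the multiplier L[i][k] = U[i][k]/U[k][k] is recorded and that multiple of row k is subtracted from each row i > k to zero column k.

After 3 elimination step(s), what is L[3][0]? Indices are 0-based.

L[3][0] = 4

[col 0] pivot 4
  R1 -= 1*R0 → (0, 1, 1, 2)  (L[1][0] := 1)
  R2 -= 3*R0 → (0, 4, 3, 0)  (L[2][0] := 3)
  R3 -= 4*R0 → (0, 3, 1, 4)  (L[3][0] := 4)
[col 1] pivot 1
  R2 -= 4*R1 → (0, 0, 4, 2)  (L[2][1] := 4)
  R3 -= 3*R1 → (0, 0, 3, 3)  (L[3][1] := 3)
[col 2] pivot 4
  R3 -= 2*R2 → (0, 0, 0, 4)  (L[3][2] := 2)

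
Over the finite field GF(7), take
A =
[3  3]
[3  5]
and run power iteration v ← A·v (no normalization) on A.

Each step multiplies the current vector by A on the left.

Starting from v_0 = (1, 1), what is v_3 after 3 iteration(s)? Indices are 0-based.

v_3 = (6, 3)

v_0 = (1, 1).
v_1 = A·v_0 = (6, 1).
v_2 = A·v_1 = (0, 2).
v_3 = A·v_2 = (6, 3).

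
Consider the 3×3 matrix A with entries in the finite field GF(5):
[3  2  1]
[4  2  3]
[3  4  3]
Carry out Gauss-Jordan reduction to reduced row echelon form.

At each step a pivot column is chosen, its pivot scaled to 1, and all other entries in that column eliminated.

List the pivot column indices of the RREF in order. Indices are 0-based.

pivot columns: 0, 1, 2

pivot(0,0)=3: scale R0 → (1, 4, 2)
  clear (1,0): R1 −= (4)R0 → (0, 1, 0)
  clear (2,0): R2 −= (3)R0 → (0, 2, 2)
pivot(1,1)=1: scale R1 → (0, 1, 0)
  clear (0,1): R0 −= (4)R1 → (1, 0, 2)
  clear (2,1): R2 −= (2)R1 → (0, 0, 2)
pivot(2,2)=2: scale R2 → (0, 0, 1)
  clear (0,2): R0 −= (2)R2 → (1, 0, 0)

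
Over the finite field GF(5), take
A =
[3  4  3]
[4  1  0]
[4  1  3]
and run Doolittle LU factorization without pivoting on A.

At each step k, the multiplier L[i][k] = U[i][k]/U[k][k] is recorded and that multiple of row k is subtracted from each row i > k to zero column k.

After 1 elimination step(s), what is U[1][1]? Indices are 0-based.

U[1][1] = 4

[col 0] pivot 3
  R1 -= 3*R0 → (0, 4, 1)  (L[1][0] := 3)
  R2 -= 3*R0 → (0, 4, 4)  (L[2][0] := 3)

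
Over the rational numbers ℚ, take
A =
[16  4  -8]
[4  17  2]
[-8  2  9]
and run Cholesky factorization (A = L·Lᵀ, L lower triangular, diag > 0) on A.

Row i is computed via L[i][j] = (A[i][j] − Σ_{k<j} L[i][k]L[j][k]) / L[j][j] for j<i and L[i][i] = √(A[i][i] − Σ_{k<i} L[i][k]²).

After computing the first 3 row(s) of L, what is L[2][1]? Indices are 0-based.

L[2][1] = 1

Step 1: L[0][0] = √(16) = 4.
  L[1][0] = (4) / L[0][0] = 1.
Step 2: L[1][1] = √(16) = 4.
  L[2][0] = (-8) / L[0][0] = -2.
  L[2][1] = (4) / L[1][1] = 1.
Step 3: L[2][2] = √(4) = 2.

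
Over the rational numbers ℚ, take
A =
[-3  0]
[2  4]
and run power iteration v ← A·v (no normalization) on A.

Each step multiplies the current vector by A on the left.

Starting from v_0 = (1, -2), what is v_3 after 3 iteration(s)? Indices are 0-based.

v_0 = (1, -2).
v_1 = A·v_0 = (-3, -6).
v_2 = A·v_1 = (9, -30).
v_3 = A·v_2 = (-27, -102).

v_3 = (-27, -102)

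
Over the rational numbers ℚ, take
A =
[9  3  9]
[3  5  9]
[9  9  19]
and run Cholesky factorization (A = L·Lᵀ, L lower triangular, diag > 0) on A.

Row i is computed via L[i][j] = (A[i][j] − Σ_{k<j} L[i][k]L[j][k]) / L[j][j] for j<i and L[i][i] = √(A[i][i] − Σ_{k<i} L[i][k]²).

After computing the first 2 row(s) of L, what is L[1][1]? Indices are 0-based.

Step 1: L[0][0] = √(9) = 3.
  L[1][0] = (3) / L[0][0] = 1.
Step 2: L[1][1] = √(4) = 2.

L[1][1] = 2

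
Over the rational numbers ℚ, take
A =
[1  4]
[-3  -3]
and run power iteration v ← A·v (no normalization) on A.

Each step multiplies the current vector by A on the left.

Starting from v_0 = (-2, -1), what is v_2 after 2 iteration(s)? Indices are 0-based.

v_0 = (-2, -1).
v_1 = A·v_0 = (-6, 9).
v_2 = A·v_1 = (30, -9).

v_2 = (30, -9)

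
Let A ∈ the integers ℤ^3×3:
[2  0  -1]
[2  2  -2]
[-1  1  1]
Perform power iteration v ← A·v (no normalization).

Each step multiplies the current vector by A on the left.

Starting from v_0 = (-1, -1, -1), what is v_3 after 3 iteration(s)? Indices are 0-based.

v_0 = (-1, -1, -1).
v_1 = A·v_0 = (-1, -2, -1).
v_2 = A·v_1 = (-1, -4, -2).
v_3 = A·v_2 = (0, -6, -5).

v_3 = (0, -6, -5)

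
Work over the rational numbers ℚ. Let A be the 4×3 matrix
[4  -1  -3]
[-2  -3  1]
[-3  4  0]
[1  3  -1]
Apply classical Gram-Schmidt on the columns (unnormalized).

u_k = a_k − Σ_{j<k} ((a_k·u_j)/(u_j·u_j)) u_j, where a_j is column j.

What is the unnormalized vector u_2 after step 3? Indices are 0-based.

u_2 = (-78/77, -52/77, -6/7, 10/77)

Step 1: u_0 = a_0 = (4, -2, -3, 1).
Step 2: u_1 = a_1 − (-7/30)·u_0 = (-1/15, -52/15, 33/10, 97/30).
Step 3: u_2 = a_2 − (-1/2)·u_0 − (-15/77)·u_1 = (-78/77, -52/77, -6/7, 10/77).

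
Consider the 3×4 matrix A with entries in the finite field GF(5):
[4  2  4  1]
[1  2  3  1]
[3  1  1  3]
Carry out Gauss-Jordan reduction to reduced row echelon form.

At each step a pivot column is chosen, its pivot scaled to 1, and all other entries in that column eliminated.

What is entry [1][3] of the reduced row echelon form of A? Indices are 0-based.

M[1][3] = 3

step 1: normalize row 0 (÷4) = (1, 3, 1, 4)
  row 1: subtract 1×row0 = (0, 4, 2, 2)
  row 2: subtract 3×row0 = (0, 2, 3, 1)
step 2: normalize row 1 (÷4) = (0, 1, 3, 3)
  row 0: subtract 3×row1 = (1, 0, 2, 0)
  row 2: subtract 2×row1 = (0, 0, 2, 0)
step 3: normalize row 2 (÷2) = (0, 0, 1, 0)
  row 0: subtract 2×row2 = (1, 0, 0, 0)
  row 1: subtract 3×row2 = (0, 1, 0, 3)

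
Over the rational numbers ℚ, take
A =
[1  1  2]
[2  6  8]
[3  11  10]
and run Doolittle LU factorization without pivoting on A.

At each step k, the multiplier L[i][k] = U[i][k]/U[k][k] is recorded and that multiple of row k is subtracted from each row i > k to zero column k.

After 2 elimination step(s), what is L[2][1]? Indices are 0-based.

Step 1: pivot at (0,0) is 1.
  row1 ← row1 − (2)·row0  ⇒  L[1][0]=2, U row1=(0, 4, 4)
  row2 ← row2 − (3)·row0  ⇒  L[2][0]=3, U row2=(0, 8, 4)
Step 2: pivot at (1,1) is 4.
  row2 ← row2 − (2)·row1  ⇒  L[2][1]=2, U row2=(0, 0, -4)

L[2][1] = 2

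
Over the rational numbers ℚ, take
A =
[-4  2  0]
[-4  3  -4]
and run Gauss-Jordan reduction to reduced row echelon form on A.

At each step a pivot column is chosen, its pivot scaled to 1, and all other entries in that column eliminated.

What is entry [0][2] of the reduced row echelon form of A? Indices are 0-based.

step 1: normalize row 0 (÷-4) = (1, -1/2, 0)
  row 1: subtract -4×row0 = (0, 1, -4)
step 2: normalize row 1 (÷1) = (0, 1, -4)
  row 0: subtract -1/2×row1 = (1, 0, -2)

M[0][2] = -2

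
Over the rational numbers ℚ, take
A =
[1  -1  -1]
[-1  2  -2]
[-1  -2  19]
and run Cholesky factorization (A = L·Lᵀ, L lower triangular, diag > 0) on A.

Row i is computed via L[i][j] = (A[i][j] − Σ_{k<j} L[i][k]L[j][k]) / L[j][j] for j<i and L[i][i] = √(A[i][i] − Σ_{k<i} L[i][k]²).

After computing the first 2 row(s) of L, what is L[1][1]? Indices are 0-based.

Step 1: L[0][0] = √(1) = 1.
  L[1][0] = (-1) / L[0][0] = -1.
Step 2: L[1][1] = √(1) = 1.

L[1][1] = 1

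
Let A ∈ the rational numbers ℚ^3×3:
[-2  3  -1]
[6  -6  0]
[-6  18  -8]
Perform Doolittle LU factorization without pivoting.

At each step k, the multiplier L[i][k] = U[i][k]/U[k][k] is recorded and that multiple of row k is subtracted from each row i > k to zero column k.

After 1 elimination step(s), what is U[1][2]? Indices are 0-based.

U[1][2] = -3

k=0: U[0][0]=-2
  eliminate (1,0): mult=-3, new row 1: (0, 3, -3); set L[1][0]=-3
  eliminate (2,0): mult=3, new row 2: (0, 9, -5); set L[2][0]=3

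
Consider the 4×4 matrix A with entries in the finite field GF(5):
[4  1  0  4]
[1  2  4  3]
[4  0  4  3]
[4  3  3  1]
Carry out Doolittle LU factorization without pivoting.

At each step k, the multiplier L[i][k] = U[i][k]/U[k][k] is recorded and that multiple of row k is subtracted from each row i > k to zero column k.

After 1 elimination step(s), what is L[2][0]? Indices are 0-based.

L[2][0] = 1

Step 1: pivot at (0,0) is 4.
  row1 ← row1 − (4)·row0  ⇒  L[1][0]=4, U row1=(0, 3, 4, 2)
  row2 ← row2 − (1)·row0  ⇒  L[2][0]=1, U row2=(0, 4, 4, 4)
  row3 ← row3 − (1)·row0  ⇒  L[3][0]=1, U row3=(0, 2, 3, 2)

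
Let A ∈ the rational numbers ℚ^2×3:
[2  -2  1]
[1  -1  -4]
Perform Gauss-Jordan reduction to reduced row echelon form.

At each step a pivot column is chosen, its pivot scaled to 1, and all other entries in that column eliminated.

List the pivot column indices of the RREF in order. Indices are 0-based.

step 1: normalize row 0 (÷2) = (1, -1, 1/2)
  row 1: subtract 1×row0 = (0, 0, -9/2)
skip col 1 (zero from row 1)
step 2: normalize row 1 (÷-9/2) = (0, 0, 1)
  row 0: subtract 1/2×row1 = (1, -1, 0)

pivot columns: 0, 2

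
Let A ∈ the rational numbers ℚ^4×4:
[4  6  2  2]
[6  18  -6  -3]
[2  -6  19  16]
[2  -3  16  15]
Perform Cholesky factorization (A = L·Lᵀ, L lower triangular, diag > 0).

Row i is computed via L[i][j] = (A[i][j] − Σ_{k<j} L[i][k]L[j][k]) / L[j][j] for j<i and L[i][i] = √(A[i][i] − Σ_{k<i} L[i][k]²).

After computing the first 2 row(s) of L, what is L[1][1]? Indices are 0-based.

L[1][1] = 3

Step 1: L[0][0] = √(4) = 2.
  L[1][0] = (6) / L[0][0] = 3.
Step 2: L[1][1] = √(9) = 3.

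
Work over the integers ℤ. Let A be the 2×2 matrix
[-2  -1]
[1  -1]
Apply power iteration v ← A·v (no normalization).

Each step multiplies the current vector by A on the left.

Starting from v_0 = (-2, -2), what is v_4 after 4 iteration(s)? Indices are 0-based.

v_4 = (-18, 36)

v_0 = (-2, -2).
v_1 = A·v_0 = (6, 0).
v_2 = A·v_1 = (-12, 6).
v_3 = A·v_2 = (18, -18).
v_4 = A·v_3 = (-18, 36).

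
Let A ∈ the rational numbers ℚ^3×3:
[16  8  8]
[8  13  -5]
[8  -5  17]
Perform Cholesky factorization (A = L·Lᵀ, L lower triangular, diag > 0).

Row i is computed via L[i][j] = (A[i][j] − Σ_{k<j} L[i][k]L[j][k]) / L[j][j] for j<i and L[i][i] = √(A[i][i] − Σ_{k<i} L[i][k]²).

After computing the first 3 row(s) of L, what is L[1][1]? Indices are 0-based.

L[1][1] = 3

Step 1: L[0][0] = √(16) = 4.
  L[1][0] = (8) / L[0][0] = 2.
Step 2: L[1][1] = √(9) = 3.
  L[2][0] = (8) / L[0][0] = 2.
  L[2][1] = (-9) / L[1][1] = -3.
Step 3: L[2][2] = √(4) = 2.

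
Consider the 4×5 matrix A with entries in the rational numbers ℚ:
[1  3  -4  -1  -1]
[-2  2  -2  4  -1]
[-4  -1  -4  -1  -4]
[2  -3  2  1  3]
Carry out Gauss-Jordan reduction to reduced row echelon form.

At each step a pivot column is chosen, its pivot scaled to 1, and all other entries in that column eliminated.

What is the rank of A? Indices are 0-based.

rank = 4

pivot(0,0)=1: scale R0 → (1, 3, -4, -1, -1)
  clear (1,0): R1 −= (-2)R0 → (0, 8, -10, 2, -3)
  clear (2,0): R2 −= (-4)R0 → (0, 11, -20, -5, -8)
  clear (3,0): R3 −= (2)R0 → (0, -9, 10, 3, 5)
pivot(1,1)=8: scale R1 → (0, 1, -5/4, 1/4, -3/8)
  clear (0,1): R0 −= (3)R1 → (1, 0, -1/4, -7/4, 1/8)
  clear (2,1): R2 −= (11)R1 → (0, 0, -25/4, -31/4, -31/8)
  clear (3,1): R3 −= (-9)R1 → (0, 0, -5/4, 21/4, 13/8)
pivot(2,2)=-25/4: scale R2 → (0, 0, 1, 31/25, 31/50)
  clear (0,2): R0 −= (-1/4)R2 → (1, 0, 0, -36/25, 7/25)
  clear (1,2): R1 −= (-5/4)R2 → (0, 1, 0, 9/5, 2/5)
  clear (3,2): R3 −= (-5/4)R2 → (0, 0, 0, 34/5, 12/5)
pivot(3,3)=34/5: scale R3 → (0, 0, 0, 1, 6/17)
  clear (0,3): R0 −= (-36/25)R3 → (1, 0, 0, 0, 67/85)
  clear (1,3): R1 −= (9/5)R3 → (0, 1, 0, 0, -4/17)
  clear (2,3): R2 −= (31/25)R3 → (0, 0, 1, 0, 31/170)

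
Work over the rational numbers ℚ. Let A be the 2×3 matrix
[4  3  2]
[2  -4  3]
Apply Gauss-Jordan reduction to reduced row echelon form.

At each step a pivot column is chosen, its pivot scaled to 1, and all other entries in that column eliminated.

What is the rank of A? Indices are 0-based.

rank = 2

step 1: normalize row 0 (÷4) = (1, 3/4, 1/2)
  row 1: subtract 2×row0 = (0, -11/2, 2)
step 2: normalize row 1 (÷-11/2) = (0, 1, -4/11)
  row 0: subtract 3/4×row1 = (1, 0, 17/22)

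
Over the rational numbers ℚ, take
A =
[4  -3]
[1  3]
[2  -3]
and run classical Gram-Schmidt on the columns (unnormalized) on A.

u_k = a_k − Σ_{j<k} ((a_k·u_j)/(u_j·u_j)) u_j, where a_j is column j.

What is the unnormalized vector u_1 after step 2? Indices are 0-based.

Step 1: u_0 = a_0 = (4, 1, 2).
Step 2: u_1 = a_1 − (-5/7)·u_0 = (-1/7, 26/7, -11/7).

u_1 = (-1/7, 26/7, -11/7)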